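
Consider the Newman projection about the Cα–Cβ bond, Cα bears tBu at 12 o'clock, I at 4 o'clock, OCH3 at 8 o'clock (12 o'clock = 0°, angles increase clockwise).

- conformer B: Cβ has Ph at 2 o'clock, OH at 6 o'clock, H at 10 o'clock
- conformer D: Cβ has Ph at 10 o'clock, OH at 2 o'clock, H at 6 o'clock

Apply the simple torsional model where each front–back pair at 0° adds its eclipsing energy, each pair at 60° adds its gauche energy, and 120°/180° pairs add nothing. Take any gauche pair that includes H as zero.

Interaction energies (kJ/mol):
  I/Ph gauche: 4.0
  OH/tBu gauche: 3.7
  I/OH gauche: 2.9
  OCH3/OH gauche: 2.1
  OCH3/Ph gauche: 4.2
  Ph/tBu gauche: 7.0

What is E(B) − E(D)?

-1.8 kJ/mol

B (staggered): tBu–Ph gauche, I–Ph gauche, I–OH gauche, OCH3–OH gauche; 7.0 + 4.0 + 2.9 + 2.1 = 16.0 kJ/mol.
D (staggered): tBu–Ph gauche, tBu–OH gauche, I–OH gauche, OCH3–Ph gauche; 7.0 + 3.7 + 2.9 + 4.2 = 17.8 kJ/mol.
E(B) − E(D) = 16.0 − 17.8 = -1.8 kJ/mol.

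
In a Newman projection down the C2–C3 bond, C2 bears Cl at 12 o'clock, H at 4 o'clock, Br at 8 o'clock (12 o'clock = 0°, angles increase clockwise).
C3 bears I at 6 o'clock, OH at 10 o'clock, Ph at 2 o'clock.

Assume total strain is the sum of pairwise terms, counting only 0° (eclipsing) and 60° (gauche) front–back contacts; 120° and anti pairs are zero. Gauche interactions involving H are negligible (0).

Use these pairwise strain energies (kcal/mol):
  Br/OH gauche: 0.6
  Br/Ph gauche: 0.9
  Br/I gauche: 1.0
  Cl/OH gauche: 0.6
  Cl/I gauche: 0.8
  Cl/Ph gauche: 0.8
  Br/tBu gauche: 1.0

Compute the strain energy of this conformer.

This conformer is staggered. Cl at 0° is gauche with OH at 300° (0.6); Cl at 0° is gauche with Ph at 60° (0.8); Br at 240° is gauche with I at 180° (1.0); Br at 240° is gauche with OH at 300° (0.6). Total 3.0 kcal/mol.

3.0 kcal/mol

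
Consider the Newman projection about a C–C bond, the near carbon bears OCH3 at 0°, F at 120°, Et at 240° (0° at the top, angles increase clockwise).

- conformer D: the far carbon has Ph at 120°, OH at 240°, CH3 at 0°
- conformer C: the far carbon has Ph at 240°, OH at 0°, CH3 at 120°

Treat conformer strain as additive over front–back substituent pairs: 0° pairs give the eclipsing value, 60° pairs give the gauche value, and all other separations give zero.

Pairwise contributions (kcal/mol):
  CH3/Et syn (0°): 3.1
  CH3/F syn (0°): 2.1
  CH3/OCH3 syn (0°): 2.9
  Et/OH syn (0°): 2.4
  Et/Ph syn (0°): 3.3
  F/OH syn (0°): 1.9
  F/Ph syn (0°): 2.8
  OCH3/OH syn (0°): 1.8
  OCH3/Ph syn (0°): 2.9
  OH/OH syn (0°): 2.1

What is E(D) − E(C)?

+0.9 kcal/mol

D (eclipsed): OCH3(0°)/CH3(0°) eclipsed 2.9; F(120°)/Ph(120°) eclipsed 2.8; Et(240°)/OH(240°) eclipsed 2.4 → 8.1 kcal/mol.
C (eclipsed): OCH3(0°)/OH(0°) eclipsed 1.8; F(120°)/CH3(120°) eclipsed 2.1; Et(240°)/Ph(240°) eclipsed 3.3 → 7.2 kcal/mol.
E(D) − E(C) = 8.1 − 7.2 = +0.9 kcal/mol.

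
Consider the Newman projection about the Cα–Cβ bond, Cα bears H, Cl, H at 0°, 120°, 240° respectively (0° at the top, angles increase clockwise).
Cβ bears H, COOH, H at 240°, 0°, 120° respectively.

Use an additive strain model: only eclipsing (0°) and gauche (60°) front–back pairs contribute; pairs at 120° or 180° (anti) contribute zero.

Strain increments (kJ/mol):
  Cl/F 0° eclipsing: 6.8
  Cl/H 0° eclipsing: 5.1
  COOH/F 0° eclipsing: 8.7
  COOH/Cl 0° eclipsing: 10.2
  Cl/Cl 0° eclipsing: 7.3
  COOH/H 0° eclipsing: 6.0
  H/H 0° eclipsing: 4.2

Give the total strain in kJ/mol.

This conformer is eclipsed. H at 0° is eclipsed with COOH at 0° (6.0); Cl at 120° is eclipsed with H at 120° (5.1); H at 240° is eclipsed with H at 240° (4.2). Total 15.3 kJ/mol.

15.3 kJ/mol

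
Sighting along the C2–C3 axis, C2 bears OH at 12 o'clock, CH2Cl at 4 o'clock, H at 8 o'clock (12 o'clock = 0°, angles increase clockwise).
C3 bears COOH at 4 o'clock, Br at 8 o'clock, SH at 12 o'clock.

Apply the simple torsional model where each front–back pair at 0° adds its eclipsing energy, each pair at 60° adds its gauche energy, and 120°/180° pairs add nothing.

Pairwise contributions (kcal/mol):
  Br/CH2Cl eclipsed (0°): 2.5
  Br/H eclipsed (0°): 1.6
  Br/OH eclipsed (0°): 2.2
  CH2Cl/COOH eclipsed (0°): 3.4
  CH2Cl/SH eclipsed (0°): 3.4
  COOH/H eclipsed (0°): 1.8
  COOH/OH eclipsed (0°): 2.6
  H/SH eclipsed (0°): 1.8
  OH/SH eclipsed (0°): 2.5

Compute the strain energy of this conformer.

This conformer (eclipsed): OH–SH eclipsed, CH2Cl–COOH eclipsed, H–Br eclipsed; 2.5 + 3.4 + 1.6 = 7.5 kcal/mol.

7.5 kcal/mol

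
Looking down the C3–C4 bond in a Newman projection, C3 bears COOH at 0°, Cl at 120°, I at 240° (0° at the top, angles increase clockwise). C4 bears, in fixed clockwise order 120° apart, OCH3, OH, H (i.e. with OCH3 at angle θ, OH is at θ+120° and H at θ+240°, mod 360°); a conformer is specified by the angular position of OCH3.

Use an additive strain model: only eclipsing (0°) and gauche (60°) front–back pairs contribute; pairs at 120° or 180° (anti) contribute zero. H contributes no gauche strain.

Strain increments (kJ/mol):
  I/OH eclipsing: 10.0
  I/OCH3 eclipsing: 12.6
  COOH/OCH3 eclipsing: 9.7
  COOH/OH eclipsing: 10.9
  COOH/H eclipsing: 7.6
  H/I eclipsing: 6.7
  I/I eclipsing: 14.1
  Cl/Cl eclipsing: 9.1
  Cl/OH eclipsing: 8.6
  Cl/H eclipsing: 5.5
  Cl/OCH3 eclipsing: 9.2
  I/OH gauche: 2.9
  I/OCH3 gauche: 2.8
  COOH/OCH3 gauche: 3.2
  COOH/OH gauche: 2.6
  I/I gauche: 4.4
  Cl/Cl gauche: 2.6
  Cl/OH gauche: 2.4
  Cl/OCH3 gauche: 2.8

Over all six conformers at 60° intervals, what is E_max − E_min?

18.0 kJ/mol

OCH3 at 0° is eclipsed. COOH at 0° is eclipsed with OCH3 at 0° (9.7); Cl at 120° is eclipsed with OH at 120° (8.6); I at 240° is eclipsed with H at 240° (6.7). Total 25.0 kJ/mol.
OCH3 at 60° is staggered. COOH at 0° is gauche with OCH3 at 60° (3.2); Cl at 120° is gauche with OCH3 at 60° (2.8); Cl at 120° is gauche with OH at 180° (2.4); I at 240° is gauche with OH at 180° (2.9). Total 11.3 kJ/mol.
OCH3 at 120° is eclipsed. COOH at 0° is eclipsed with H at 0° (7.6); Cl at 120° is eclipsed with OCH3 at 120° (9.2); I at 240° is eclipsed with OH at 240° (10.0). Total 26.8 kJ/mol.
OCH3 at 180° is staggered. COOH at 0° is gauche with OH at 300° (2.6); Cl at 120° is gauche with OCH3 at 180° (2.8); I at 240° is gauche with OCH3 at 180° (2.8); I at 240° is gauche with OH at 300° (2.9). Total 11.1 kJ/mol.
OCH3 at 240° is eclipsed. COOH at 0° is eclipsed with OH at 0° (10.9); Cl at 120° is eclipsed with H at 120° (5.5); I at 240° is eclipsed with OCH3 at 240° (12.6). Total 29.0 kJ/mol.
OCH3 at 300° is staggered. COOH at 0° is gauche with OCH3 at 300° (3.2); COOH at 0° is gauche with OH at 60° (2.6); Cl at 120° is gauche with OH at 60° (2.4); I at 240° is gauche with OCH3 at 300° (2.8). Total 11.0 kJ/mol.
Max at 240° (29.0 kJ/mol), min at 300° (11.0 kJ/mol); barrier = 18.0 kJ/mol.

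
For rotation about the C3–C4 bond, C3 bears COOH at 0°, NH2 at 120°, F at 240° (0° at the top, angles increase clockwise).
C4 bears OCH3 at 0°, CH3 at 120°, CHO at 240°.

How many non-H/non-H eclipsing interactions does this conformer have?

Non-H eclipsing pairs: COOH(0°)/OCH3(0°); NH2(120°)/CH3(120°); F(240°)/CHO(240°) — 3 interactions.

3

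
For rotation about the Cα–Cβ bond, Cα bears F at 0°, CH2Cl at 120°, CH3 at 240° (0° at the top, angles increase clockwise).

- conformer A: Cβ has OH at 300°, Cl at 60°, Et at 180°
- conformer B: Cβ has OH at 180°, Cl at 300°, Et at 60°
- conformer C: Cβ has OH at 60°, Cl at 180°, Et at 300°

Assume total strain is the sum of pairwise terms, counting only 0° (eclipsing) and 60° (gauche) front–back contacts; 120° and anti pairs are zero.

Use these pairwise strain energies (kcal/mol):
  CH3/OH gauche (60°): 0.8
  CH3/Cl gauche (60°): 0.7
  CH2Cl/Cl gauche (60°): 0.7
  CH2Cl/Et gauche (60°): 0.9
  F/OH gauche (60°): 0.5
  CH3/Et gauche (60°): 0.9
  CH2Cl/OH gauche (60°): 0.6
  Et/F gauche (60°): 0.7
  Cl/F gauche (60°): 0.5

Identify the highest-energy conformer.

A (staggered): F(0°)/OH(300°) gauche 0.5; F(0°)/Cl(60°) gauche 0.5; CH2Cl(120°)/Cl(60°) gauche 0.7; CH2Cl(120°)/Et(180°) gauche 0.9; CH3(240°)/OH(300°) gauche 0.8; CH3(240°)/Et(180°) gauche 0.9 → 4.3 kcal/mol.
B (staggered): F(0°)/Cl(300°) gauche 0.5; F(0°)/Et(60°) gauche 0.7; CH2Cl(120°)/OH(180°) gauche 0.6; CH2Cl(120°)/Et(60°) gauche 0.9; CH3(240°)/OH(180°) gauche 0.8; CH3(240°)/Cl(300°) gauche 0.7 → 4.2 kcal/mol.
C (staggered): F(0°)/OH(60°) gauche 0.5; F(0°)/Et(300°) gauche 0.7; CH2Cl(120°)/OH(60°) gauche 0.6; CH2Cl(120°)/Cl(180°) gauche 0.7; CH3(240°)/Cl(180°) gauche 0.7; CH3(240°)/Et(300°) gauche 0.9 → 4.1 kcal/mol.
A has the highest total (4.3 kcal/mol).

A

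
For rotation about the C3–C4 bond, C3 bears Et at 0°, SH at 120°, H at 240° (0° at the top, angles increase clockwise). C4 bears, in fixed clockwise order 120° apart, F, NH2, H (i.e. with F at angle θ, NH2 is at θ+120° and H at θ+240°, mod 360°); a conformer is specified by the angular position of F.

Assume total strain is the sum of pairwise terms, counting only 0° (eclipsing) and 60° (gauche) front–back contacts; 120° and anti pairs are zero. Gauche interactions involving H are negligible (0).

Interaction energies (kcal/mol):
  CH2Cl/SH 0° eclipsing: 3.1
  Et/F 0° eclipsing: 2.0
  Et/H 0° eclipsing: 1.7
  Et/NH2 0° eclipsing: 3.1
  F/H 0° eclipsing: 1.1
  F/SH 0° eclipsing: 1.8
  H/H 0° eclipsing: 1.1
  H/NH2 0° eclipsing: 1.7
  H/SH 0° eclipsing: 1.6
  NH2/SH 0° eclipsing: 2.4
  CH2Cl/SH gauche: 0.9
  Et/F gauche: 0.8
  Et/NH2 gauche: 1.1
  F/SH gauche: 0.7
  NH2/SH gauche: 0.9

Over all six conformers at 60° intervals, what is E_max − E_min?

4.0 kcal/mol

F at 0° (eclipsed): Et–F eclipsed, SH–NH2 eclipsed, H–H eclipsed; 2.0 + 2.4 + 1.1 = 5.5 kcal/mol.
F at 60° (staggered): Et–F gauche, SH–F gauche, SH–NH2 gauche; 0.8 + 0.7 + 0.9 = 2.4 kcal/mol.
F at 120° (eclipsed): Et–H eclipsed, SH–F eclipsed, H–NH2 eclipsed; 1.7 + 1.8 + 1.7 = 5.2 kcal/mol.
F at 180° (staggered): Et–NH2 gauche, SH–F gauche; 1.1 + 0.7 = 1.8 kcal/mol.
F at 240° (eclipsed): Et–NH2 eclipsed, SH–H eclipsed, H–F eclipsed; 3.1 + 1.6 + 1.1 = 5.8 kcal/mol.
F at 300° (staggered): Et–F gauche, Et–NH2 gauche, SH–NH2 gauche; 0.8 + 1.1 + 0.9 = 2.8 kcal/mol.
Max at 240° (5.8 kcal/mol), min at 180° (1.8 kcal/mol); barrier = 4.0 kcal/mol.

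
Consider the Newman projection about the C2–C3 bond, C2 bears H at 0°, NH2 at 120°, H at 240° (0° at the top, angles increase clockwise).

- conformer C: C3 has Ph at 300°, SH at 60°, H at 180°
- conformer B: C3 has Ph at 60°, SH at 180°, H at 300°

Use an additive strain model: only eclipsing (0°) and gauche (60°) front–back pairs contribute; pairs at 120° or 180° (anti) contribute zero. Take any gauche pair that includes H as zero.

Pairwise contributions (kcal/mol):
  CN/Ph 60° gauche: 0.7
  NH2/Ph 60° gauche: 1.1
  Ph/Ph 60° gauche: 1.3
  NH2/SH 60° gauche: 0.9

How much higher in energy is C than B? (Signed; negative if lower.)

C (staggered): NH2(120°)/SH(60°) gauche 0.9 → 0.9 kcal/mol.
B (staggered): NH2(120°)/Ph(60°) gauche 1.1; NH2(120°)/SH(180°) gauche 0.9 → 2.0 kcal/mol.
E(C) − E(B) = 0.9 − 2.0 = -1.1 kcal/mol.

-1.1 kcal/mol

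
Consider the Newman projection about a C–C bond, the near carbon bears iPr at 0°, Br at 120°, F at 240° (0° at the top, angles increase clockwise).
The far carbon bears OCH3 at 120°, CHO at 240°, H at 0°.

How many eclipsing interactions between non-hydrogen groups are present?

Non-H eclipsing pairs: Br(120°)/OCH3(120°); F(240°)/CHO(240°) — 2 interactions.

2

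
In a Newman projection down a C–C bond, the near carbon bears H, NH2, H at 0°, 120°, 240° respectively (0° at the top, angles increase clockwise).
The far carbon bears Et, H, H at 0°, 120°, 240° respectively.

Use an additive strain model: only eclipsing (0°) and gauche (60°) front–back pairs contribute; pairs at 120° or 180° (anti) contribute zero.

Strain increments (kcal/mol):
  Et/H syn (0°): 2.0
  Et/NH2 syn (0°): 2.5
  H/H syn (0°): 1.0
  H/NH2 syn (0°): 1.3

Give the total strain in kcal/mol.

4.3 kcal/mol

This conformer is eclipsed. H at 0° is eclipsed with Et at 0° (2.0); NH2 at 120° is eclipsed with H at 120° (1.3); H at 240° is eclipsed with H at 240° (1.0). Total 4.3 kcal/mol.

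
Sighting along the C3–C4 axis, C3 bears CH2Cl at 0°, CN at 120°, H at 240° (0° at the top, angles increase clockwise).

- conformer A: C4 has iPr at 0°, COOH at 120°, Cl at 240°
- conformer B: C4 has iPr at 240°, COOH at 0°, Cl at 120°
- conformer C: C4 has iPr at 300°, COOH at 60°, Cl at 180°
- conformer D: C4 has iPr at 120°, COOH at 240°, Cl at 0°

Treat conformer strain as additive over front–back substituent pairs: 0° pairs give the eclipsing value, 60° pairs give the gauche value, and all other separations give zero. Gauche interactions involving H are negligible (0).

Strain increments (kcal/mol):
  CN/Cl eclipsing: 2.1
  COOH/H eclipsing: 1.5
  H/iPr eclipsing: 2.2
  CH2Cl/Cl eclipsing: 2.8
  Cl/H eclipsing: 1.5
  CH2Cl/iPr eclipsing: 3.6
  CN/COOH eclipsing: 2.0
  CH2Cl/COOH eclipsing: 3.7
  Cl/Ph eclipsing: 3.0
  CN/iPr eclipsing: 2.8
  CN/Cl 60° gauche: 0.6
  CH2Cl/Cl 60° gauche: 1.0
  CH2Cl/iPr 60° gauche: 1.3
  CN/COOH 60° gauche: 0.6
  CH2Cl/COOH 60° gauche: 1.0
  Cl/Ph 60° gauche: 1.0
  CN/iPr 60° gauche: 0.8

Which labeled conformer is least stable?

A (eclipsed): CH2Cl(0°)/iPr(0°) eclipsed 3.6; CN(120°)/COOH(120°) eclipsed 2.0; H(240°)/Cl(240°) eclipsed 1.5 → 7.1 kcal/mol.
B (eclipsed): CH2Cl(0°)/COOH(0°) eclipsed 3.7; CN(120°)/Cl(120°) eclipsed 2.1; H(240°)/iPr(240°) eclipsed 2.2 → 8.0 kcal/mol.
C (staggered): CH2Cl(0°)/iPr(300°) gauche 1.3; CH2Cl(0°)/COOH(60°) gauche 1.0; CN(120°)/COOH(60°) gauche 0.6; CN(120°)/Cl(180°) gauche 0.6 → 3.5 kcal/mol.
D (eclipsed): CH2Cl(0°)/Cl(0°) eclipsed 2.8; CN(120°)/iPr(120°) eclipsed 2.8; H(240°)/COOH(240°) eclipsed 1.5 → 7.1 kcal/mol.
B has the highest total (8.0 kcal/mol).

B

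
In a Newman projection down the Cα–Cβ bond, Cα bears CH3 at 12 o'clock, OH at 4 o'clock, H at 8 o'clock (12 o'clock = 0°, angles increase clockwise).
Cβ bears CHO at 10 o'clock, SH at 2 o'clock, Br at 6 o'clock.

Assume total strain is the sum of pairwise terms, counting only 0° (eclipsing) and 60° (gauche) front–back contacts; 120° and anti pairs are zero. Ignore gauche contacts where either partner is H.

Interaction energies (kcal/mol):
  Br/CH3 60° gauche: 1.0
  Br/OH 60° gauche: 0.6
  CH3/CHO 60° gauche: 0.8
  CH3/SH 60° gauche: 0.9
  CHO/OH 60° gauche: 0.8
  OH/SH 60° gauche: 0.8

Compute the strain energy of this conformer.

This conformer (staggered): CH3(0°)/CHO(300°) gauche 0.8; CH3(0°)/SH(60°) gauche 0.9; OH(120°)/SH(60°) gauche 0.8; OH(120°)/Br(180°) gauche 0.6 → 3.1 kcal/mol.

3.1 kcal/mol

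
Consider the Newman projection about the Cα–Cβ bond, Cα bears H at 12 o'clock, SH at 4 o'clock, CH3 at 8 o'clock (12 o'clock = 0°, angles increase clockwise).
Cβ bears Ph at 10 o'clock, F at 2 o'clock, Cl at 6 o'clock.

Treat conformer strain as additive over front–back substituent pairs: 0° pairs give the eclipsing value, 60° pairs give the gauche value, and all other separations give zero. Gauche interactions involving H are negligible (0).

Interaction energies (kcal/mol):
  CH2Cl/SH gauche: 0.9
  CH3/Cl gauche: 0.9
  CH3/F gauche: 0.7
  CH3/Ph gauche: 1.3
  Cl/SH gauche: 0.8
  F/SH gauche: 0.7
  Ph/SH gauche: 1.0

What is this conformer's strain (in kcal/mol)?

This conformer is staggered. SH at 120° is gauche with F at 60° (0.7); SH at 120° is gauche with Cl at 180° (0.8); CH3 at 240° is gauche with Ph at 300° (1.3); CH3 at 240° is gauche with Cl at 180° (0.9). Total 3.7 kcal/mol.

3.7 kcal/mol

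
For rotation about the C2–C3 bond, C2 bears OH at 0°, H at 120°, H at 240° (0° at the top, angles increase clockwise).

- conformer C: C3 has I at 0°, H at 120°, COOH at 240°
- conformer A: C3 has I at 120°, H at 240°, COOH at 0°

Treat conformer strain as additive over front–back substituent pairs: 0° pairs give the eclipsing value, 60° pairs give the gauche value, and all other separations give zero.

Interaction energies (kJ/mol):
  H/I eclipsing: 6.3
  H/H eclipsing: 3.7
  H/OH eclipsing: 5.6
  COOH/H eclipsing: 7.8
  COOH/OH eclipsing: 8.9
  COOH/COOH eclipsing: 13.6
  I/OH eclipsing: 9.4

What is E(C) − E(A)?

+2.0 kJ/mol

C is eclipsed. OH at 0° is eclipsed with I at 0° (9.4); H at 120° is eclipsed with H at 120° (3.7); H at 240° is eclipsed with COOH at 240° (7.8). Total 20.9 kJ/mol.
A is eclipsed. OH at 0° is eclipsed with COOH at 0° (8.9); H at 120° is eclipsed with I at 120° (6.3); H at 240° is eclipsed with H at 240° (3.7). Total 18.9 kJ/mol.
E(C) − E(A) = 20.9 − 18.9 = +2.0 kJ/mol.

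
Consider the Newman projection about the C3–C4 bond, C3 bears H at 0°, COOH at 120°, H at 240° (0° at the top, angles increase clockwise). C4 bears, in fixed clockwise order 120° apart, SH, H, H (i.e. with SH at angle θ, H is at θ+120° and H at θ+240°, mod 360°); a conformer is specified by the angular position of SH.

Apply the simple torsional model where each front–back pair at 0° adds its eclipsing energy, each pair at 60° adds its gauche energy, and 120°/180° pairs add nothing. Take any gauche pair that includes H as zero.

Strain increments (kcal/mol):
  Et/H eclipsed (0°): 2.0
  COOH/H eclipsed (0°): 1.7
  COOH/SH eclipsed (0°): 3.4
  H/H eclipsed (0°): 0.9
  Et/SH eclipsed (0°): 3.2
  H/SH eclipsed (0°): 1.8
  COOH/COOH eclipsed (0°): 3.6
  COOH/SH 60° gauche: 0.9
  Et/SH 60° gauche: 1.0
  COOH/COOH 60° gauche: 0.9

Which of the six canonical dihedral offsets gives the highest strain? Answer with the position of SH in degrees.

120°

SH at 0° (eclipsed): H–SH eclipsed, COOH–H eclipsed, H–H eclipsed; 1.8 + 1.7 + 0.9 = 4.4 kcal/mol.
SH at 60° (staggered): COOH–SH gauche; 0.9 = 0.9 kcal/mol.
SH at 120° (eclipsed): H–H eclipsed, COOH–SH eclipsed, H–H eclipsed; 0.9 + 3.4 + 0.9 = 5.2 kcal/mol.
SH at 180° (staggered): COOH–SH gauche; 0.9 = 0.9 kcal/mol.
SH at 240° (eclipsed): H–H eclipsed, COOH–H eclipsed, H–SH eclipsed; 0.9 + 1.7 + 1.8 = 4.4 kcal/mol.
SH at 300° (staggered): no non-H gauche contacts → 0.0 kcal/mol.
The maximum (5.2 kcal/mol) occurs with SH at 120°.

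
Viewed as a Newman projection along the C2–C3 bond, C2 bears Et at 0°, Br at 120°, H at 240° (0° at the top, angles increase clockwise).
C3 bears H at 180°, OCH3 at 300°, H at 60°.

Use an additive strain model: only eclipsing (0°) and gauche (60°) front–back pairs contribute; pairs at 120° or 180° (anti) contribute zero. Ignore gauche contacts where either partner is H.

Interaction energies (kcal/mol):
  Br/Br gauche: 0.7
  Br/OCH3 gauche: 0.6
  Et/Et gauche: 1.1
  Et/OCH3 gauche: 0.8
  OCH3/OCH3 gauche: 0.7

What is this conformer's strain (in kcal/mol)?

This conformer is staggered. Et at 0° is gauche with OCH3 at 300° (0.8). Total 0.8 kcal/mol.

0.8 kcal/mol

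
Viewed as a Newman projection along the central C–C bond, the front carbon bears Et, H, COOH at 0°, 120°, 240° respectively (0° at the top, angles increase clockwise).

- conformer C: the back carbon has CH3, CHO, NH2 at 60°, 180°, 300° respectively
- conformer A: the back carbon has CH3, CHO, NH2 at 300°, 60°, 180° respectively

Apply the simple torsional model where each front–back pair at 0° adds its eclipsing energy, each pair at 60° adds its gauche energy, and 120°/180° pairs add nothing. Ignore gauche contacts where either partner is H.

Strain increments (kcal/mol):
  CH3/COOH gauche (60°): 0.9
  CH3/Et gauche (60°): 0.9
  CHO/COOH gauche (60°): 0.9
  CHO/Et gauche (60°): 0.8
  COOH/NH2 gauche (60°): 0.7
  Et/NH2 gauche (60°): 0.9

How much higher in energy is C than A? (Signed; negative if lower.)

C (staggered): Et(0°)/CH3(60°) gauche 0.9; Et(0°)/NH2(300°) gauche 0.9; COOH(240°)/CHO(180°) gauche 0.9; COOH(240°)/NH2(300°) gauche 0.7 → 3.4 kcal/mol.
A (staggered): Et(0°)/CH3(300°) gauche 0.9; Et(0°)/CHO(60°) gauche 0.8; COOH(240°)/CH3(300°) gauche 0.9; COOH(240°)/NH2(180°) gauche 0.7 → 3.3 kcal/mol.
E(C) − E(A) = 3.4 − 3.3 = +0.1 kcal/mol.

+0.1 kcal/mol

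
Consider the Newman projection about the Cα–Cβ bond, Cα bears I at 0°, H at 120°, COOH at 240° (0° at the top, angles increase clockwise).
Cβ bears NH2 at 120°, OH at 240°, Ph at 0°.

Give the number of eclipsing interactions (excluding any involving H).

2

Non-H eclipsing pairs: I(0°)/Ph(0°); COOH(240°)/OH(240°) — 2 interactions.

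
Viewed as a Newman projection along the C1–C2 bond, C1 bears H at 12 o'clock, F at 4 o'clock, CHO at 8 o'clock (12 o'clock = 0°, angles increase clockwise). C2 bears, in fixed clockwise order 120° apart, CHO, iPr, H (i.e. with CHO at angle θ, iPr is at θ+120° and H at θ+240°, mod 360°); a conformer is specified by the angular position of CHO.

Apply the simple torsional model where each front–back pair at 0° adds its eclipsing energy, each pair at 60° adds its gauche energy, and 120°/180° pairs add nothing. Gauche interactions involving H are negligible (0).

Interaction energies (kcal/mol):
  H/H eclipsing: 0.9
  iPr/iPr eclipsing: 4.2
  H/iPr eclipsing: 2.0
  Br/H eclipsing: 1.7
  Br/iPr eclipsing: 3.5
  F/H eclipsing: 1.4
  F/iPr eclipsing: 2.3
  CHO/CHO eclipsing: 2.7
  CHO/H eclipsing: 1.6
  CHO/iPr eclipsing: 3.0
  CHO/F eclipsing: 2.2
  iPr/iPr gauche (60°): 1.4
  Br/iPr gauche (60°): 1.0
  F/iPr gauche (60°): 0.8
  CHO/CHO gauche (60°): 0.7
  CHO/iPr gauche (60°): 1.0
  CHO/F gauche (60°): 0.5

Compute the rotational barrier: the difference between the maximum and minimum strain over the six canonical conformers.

CHO at 0° (eclipsed): H(0°)/CHO(0°) eclipsed 1.6; F(120°)/iPr(120°) eclipsed 2.3; CHO(240°)/H(240°) eclipsed 1.6 → 5.5 kcal/mol.
CHO at 60° (staggered): F(120°)/CHO(60°) gauche 0.5; F(120°)/iPr(180°) gauche 0.8; CHO(240°)/iPr(180°) gauche 1.0 → 2.3 kcal/mol.
CHO at 120° (eclipsed): H(0°)/H(0°) eclipsed 0.9; F(120°)/CHO(120°) eclipsed 2.2; CHO(240°)/iPr(240°) eclipsed 3.0 → 6.1 kcal/mol.
CHO at 180° (staggered): F(120°)/CHO(180°) gauche 0.5; CHO(240°)/CHO(180°) gauche 0.7; CHO(240°)/iPr(300°) gauche 1.0 → 2.2 kcal/mol.
CHO at 240° (eclipsed): H(0°)/iPr(0°) eclipsed 2.0; F(120°)/H(120°) eclipsed 1.4; CHO(240°)/CHO(240°) eclipsed 2.7 → 6.1 kcal/mol.
CHO at 300° (staggered): F(120°)/iPr(60°) gauche 0.8; CHO(240°)/CHO(300°) gauche 0.7 → 1.5 kcal/mol.
Max at 120° (6.1 kcal/mol), min at 300° (1.5 kcal/mol); barrier = 4.6 kcal/mol.

4.6 kcal/mol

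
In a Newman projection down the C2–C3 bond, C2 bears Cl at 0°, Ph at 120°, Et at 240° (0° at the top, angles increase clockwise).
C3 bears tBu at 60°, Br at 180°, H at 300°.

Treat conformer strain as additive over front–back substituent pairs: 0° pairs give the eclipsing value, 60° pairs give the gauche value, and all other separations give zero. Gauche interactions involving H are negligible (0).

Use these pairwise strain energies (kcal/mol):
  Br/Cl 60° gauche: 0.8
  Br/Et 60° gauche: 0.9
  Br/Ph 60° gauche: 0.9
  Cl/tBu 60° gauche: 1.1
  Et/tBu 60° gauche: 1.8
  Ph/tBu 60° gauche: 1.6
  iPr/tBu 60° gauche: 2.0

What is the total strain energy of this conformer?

4.5 kcal/mol

This conformer (staggered): Cl–tBu gauche, Ph–tBu gauche, Ph–Br gauche, Et–Br gauche; 1.1 + 1.6 + 0.9 + 0.9 = 4.5 kcal/mol.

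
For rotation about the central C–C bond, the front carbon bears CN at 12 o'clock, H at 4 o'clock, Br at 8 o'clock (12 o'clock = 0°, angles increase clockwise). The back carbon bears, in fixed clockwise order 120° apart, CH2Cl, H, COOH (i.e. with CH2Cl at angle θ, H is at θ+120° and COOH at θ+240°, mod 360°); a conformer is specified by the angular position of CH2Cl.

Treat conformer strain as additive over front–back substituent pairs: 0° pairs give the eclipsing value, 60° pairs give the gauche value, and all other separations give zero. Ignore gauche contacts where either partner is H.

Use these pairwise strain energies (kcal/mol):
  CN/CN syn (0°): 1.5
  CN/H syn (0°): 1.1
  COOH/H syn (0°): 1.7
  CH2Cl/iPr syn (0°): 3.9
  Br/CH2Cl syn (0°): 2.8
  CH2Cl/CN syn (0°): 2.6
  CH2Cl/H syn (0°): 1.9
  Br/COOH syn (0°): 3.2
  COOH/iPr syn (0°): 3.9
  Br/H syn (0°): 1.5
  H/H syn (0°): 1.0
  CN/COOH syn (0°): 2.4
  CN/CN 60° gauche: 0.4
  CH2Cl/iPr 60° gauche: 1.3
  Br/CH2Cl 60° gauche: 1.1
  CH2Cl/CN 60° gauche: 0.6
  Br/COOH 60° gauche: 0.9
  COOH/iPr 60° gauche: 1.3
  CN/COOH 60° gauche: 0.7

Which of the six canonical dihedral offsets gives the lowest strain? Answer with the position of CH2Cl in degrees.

180°

CH2Cl at 0° (eclipsed): CN–CH2Cl eclipsed, H–H eclipsed, Br–COOH eclipsed; 2.6 + 1.0 + 3.2 = 6.8 kcal/mol.
CH2Cl at 60° (staggered): CN–CH2Cl gauche, CN–COOH gauche, Br–COOH gauche; 0.6 + 0.7 + 0.9 = 2.2 kcal/mol.
CH2Cl at 120° (eclipsed): CN–COOH eclipsed, H–CH2Cl eclipsed, Br–H eclipsed; 2.4 + 1.9 + 1.5 = 5.8 kcal/mol.
CH2Cl at 180° (staggered): CN–COOH gauche, Br–CH2Cl gauche; 0.7 + 1.1 = 1.8 kcal/mol.
CH2Cl at 240° (eclipsed): CN–H eclipsed, H–COOH eclipsed, Br–CH2Cl eclipsed; 1.1 + 1.7 + 2.8 = 5.6 kcal/mol.
CH2Cl at 300° (staggered): CN–CH2Cl gauche, Br–CH2Cl gauche, Br–COOH gauche; 0.6 + 1.1 + 0.9 = 2.6 kcal/mol.
The minimum (1.8 kcal/mol) occurs with CH2Cl at 180°.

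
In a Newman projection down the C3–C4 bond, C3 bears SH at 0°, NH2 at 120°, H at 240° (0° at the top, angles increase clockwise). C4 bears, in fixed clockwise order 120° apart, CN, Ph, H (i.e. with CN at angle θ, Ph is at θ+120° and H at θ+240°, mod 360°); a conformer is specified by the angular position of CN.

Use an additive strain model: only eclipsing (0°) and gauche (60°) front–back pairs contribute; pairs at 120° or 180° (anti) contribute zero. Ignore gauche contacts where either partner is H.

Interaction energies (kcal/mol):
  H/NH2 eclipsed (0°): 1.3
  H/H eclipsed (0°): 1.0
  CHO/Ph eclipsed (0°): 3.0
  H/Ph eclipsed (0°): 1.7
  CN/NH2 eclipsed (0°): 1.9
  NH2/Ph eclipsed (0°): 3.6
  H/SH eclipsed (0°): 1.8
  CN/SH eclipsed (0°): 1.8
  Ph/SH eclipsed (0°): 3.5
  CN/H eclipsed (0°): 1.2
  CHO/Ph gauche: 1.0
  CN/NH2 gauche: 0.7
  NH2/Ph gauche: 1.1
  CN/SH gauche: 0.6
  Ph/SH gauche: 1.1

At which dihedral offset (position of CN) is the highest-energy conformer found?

0°

CN at 0° is eclipsed. SH at 0° is eclipsed with CN at 0° (1.8); NH2 at 120° is eclipsed with Ph at 120° (3.6); H at 240° is eclipsed with H at 240° (1.0). Total 6.4 kcal/mol.
CN at 60° is staggered. SH at 0° is gauche with CN at 60° (0.6); NH2 at 120° is gauche with CN at 60° (0.7); NH2 at 120° is gauche with Ph at 180° (1.1). Total 2.4 kcal/mol.
CN at 120° is eclipsed. SH at 0° is eclipsed with H at 0° (1.8); NH2 at 120° is eclipsed with CN at 120° (1.9); H at 240° is eclipsed with Ph at 240° (1.7). Total 5.4 kcal/mol.
CN at 180° is staggered. SH at 0° is gauche with Ph at 300° (1.1); NH2 at 120° is gauche with CN at 180° (0.7). Total 1.8 kcal/mol.
CN at 240° is eclipsed. SH at 0° is eclipsed with Ph at 0° (3.5); NH2 at 120° is eclipsed with H at 120° (1.3); H at 240° is eclipsed with CN at 240° (1.2). Total 6.0 kcal/mol.
CN at 300° is staggered. SH at 0° is gauche with CN at 300° (0.6); SH at 0° is gauche with Ph at 60° (1.1); NH2 at 120° is gauche with Ph at 60° (1.1). Total 2.8 kcal/mol.
The maximum (6.4 kcal/mol) occurs with CN at 0°.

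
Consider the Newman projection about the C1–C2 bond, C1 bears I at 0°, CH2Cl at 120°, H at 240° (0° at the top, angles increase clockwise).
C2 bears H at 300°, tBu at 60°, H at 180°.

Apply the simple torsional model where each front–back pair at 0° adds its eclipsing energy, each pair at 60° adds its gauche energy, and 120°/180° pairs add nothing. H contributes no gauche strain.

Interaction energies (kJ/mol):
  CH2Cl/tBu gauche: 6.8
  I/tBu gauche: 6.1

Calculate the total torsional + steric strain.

This conformer is staggered. I at 0° is gauche with tBu at 60° (6.1); CH2Cl at 120° is gauche with tBu at 60° (6.8). Total 12.9 kJ/mol.

12.9 kJ/mol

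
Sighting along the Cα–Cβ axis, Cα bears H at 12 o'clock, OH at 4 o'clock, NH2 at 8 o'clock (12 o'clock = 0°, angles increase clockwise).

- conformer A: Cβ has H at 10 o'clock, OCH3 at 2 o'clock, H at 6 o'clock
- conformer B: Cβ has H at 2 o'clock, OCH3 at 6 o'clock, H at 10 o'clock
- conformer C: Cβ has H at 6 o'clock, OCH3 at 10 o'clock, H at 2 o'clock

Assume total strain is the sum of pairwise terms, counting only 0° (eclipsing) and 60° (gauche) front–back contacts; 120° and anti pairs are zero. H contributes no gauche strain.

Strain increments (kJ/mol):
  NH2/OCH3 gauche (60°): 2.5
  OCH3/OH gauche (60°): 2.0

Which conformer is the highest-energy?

A (staggered): OH–OCH3 gauche; 2.0 = 2.0 kJ/mol.
B (staggered): OH–OCH3 gauche, NH2–OCH3 gauche; 2.0 + 2.5 = 4.5 kJ/mol.
C (staggered): NH2–OCH3 gauche; 2.5 = 2.5 kJ/mol.
B has the highest total (4.5 kJ/mol).

B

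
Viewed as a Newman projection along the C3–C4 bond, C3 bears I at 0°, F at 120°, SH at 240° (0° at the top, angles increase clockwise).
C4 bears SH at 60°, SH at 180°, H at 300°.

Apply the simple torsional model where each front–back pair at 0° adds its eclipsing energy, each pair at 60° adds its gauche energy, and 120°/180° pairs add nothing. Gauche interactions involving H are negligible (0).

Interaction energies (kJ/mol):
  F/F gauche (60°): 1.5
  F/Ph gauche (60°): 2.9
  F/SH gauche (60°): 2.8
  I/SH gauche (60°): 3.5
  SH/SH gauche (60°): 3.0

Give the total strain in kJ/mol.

This conformer (staggered): I–SH gauche, F–SH gauche, F–SH gauche, SH–SH gauche; 3.5 + 2.8 + 2.8 + 3.0 = 12.1 kJ/mol.

12.1 kJ/mol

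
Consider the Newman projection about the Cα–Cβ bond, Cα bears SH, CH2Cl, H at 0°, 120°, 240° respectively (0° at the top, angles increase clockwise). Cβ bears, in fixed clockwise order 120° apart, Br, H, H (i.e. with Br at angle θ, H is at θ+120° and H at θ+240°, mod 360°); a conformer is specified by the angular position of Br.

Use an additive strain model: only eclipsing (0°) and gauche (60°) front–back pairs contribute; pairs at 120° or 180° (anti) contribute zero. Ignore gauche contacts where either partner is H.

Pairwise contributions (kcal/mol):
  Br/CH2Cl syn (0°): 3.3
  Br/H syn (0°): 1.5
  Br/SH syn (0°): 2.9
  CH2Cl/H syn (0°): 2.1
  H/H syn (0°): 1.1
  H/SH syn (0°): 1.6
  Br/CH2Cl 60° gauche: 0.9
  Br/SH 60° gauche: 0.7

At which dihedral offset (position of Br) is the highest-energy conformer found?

0°

Br at 0° (eclipsed): SH(0°)/Br(0°) eclipsed 2.9; CH2Cl(120°)/H(120°) eclipsed 2.1; H(240°)/H(240°) eclipsed 1.1 → 6.1 kcal/mol.
Br at 60° (staggered): SH(0°)/Br(60°) gauche 0.7; CH2Cl(120°)/Br(60°) gauche 0.9 → 1.6 kcal/mol.
Br at 120° (eclipsed): SH(0°)/H(0°) eclipsed 1.6; CH2Cl(120°)/Br(120°) eclipsed 3.3; H(240°)/H(240°) eclipsed 1.1 → 6.0 kcal/mol.
Br at 180° (staggered): CH2Cl(120°)/Br(180°) gauche 0.9 → 0.9 kcal/mol.
Br at 240° (eclipsed): SH(0°)/H(0°) eclipsed 1.6; CH2Cl(120°)/H(120°) eclipsed 2.1; H(240°)/Br(240°) eclipsed 1.5 → 5.2 kcal/mol.
Br at 300° (staggered): SH(0°)/Br(300°) gauche 0.7 → 0.7 kcal/mol.
The maximum (6.1 kcal/mol) occurs with Br at 0°.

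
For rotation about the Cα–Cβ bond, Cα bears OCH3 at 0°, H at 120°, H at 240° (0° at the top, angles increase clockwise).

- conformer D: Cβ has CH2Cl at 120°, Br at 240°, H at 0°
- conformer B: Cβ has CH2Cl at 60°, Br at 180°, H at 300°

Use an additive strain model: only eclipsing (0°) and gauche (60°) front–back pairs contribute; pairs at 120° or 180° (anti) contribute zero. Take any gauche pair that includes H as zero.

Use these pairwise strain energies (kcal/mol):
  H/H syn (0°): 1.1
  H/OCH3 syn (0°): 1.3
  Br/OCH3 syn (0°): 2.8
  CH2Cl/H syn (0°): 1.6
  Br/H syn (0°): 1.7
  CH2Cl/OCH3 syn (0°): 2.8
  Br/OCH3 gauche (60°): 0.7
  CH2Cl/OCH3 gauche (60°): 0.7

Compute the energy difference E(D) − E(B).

+3.9 kcal/mol

D (eclipsed): OCH3(0°)/H(0°) eclipsed 1.3; H(120°)/CH2Cl(120°) eclipsed 1.6; H(240°)/Br(240°) eclipsed 1.7 → 4.6 kcal/mol.
B (staggered): OCH3(0°)/CH2Cl(60°) gauche 0.7 → 0.7 kcal/mol.
E(D) − E(B) = 4.6 − 0.7 = +3.9 kcal/mol.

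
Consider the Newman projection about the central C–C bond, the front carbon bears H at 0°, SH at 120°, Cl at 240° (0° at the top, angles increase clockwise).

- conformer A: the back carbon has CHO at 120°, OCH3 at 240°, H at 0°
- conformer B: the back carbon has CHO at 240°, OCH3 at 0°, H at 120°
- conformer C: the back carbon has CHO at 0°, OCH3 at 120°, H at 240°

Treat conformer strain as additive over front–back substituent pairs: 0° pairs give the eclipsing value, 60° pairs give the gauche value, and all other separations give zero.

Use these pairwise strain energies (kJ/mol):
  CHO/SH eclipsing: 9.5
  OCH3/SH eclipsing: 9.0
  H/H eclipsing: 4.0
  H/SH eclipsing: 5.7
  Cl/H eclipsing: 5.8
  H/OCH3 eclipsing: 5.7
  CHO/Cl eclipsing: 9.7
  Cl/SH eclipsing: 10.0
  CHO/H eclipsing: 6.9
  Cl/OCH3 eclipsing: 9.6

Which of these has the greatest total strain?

A (eclipsed): H(0°)/H(0°) eclipsed 4.0; SH(120°)/CHO(120°) eclipsed 9.5; Cl(240°)/OCH3(240°) eclipsed 9.6 → 23.1 kJ/mol.
B (eclipsed): H(0°)/OCH3(0°) eclipsed 5.7; SH(120°)/H(120°) eclipsed 5.7; Cl(240°)/CHO(240°) eclipsed 9.7 → 21.1 kJ/mol.
C (eclipsed): H(0°)/CHO(0°) eclipsed 6.9; SH(120°)/OCH3(120°) eclipsed 9.0; Cl(240°)/H(240°) eclipsed 5.8 → 21.7 kJ/mol.
A has the highest total (23.1 kJ/mol).

A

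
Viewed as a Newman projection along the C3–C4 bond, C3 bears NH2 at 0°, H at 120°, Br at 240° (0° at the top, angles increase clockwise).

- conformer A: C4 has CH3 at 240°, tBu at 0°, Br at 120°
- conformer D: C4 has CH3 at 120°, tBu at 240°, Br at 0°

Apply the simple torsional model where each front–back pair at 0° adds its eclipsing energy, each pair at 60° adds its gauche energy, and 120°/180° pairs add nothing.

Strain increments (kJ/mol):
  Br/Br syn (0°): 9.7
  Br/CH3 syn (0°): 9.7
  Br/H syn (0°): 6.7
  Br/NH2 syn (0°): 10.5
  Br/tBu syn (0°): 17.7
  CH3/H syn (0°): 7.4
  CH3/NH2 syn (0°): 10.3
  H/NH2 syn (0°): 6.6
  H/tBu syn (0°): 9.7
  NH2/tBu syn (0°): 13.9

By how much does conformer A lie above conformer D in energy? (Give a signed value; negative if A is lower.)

-5.3 kJ/mol

A (eclipsed): NH2–tBu eclipsed, H–Br eclipsed, Br–CH3 eclipsed; 13.9 + 6.7 + 9.7 = 30.3 kJ/mol.
D (eclipsed): NH2–Br eclipsed, H–CH3 eclipsed, Br–tBu eclipsed; 10.5 + 7.4 + 17.7 = 35.6 kJ/mol.
E(A) − E(D) = 30.3 − 35.6 = -5.3 kJ/mol.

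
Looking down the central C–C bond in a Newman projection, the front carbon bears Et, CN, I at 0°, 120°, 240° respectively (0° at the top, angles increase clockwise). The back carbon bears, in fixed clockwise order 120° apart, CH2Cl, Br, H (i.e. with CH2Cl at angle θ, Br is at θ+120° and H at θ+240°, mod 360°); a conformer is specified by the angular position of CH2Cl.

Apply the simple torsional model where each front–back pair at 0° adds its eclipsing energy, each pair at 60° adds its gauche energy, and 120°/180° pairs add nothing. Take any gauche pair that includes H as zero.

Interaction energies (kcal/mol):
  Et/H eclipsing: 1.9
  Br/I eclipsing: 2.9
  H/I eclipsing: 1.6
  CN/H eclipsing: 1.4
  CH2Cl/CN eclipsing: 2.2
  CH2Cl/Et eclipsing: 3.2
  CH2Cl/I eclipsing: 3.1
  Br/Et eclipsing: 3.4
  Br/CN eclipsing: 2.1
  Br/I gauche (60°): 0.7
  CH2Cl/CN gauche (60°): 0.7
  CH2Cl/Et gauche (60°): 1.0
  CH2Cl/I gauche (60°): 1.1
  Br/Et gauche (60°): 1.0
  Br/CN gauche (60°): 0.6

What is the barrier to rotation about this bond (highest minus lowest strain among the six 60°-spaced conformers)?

4.9 kcal/mol

CH2Cl at 0° is eclipsed. Et at 0° is eclipsed with CH2Cl at 0° (3.2); CN at 120° is eclipsed with Br at 120° (2.1); I at 240° is eclipsed with H at 240° (1.6). Total 6.9 kcal/mol.
CH2Cl at 60° is staggered. Et at 0° is gauche with CH2Cl at 60° (1.0); CN at 120° is gauche with CH2Cl at 60° (0.7); CN at 120° is gauche with Br at 180° (0.6); I at 240° is gauche with Br at 180° (0.7). Total 3.0 kcal/mol.
CH2Cl at 120° is eclipsed. Et at 0° is eclipsed with H at 0° (1.9); CN at 120° is eclipsed with CH2Cl at 120° (2.2); I at 240° is eclipsed with Br at 240° (2.9). Total 7.0 kcal/mol.
CH2Cl at 180° is staggered. Et at 0° is gauche with Br at 300° (1.0); CN at 120° is gauche with CH2Cl at 180° (0.7); I at 240° is gauche with CH2Cl at 180° (1.1); I at 240° is gauche with Br at 300° (0.7). Total 3.5 kcal/mol.
CH2Cl at 240° is eclipsed. Et at 0° is eclipsed with Br at 0° (3.4); CN at 120° is eclipsed with H at 120° (1.4); I at 240° is eclipsed with CH2Cl at 240° (3.1). Total 7.9 kcal/mol.
CH2Cl at 300° is staggered. Et at 0° is gauche with CH2Cl at 300° (1.0); Et at 0° is gauche with Br at 60° (1.0); CN at 120° is gauche with Br at 60° (0.6); I at 240° is gauche with CH2Cl at 300° (1.1). Total 3.7 kcal/mol.
Max at 240° (7.9 kcal/mol), min at 60° (3.0 kcal/mol); barrier = 4.9 kcal/mol.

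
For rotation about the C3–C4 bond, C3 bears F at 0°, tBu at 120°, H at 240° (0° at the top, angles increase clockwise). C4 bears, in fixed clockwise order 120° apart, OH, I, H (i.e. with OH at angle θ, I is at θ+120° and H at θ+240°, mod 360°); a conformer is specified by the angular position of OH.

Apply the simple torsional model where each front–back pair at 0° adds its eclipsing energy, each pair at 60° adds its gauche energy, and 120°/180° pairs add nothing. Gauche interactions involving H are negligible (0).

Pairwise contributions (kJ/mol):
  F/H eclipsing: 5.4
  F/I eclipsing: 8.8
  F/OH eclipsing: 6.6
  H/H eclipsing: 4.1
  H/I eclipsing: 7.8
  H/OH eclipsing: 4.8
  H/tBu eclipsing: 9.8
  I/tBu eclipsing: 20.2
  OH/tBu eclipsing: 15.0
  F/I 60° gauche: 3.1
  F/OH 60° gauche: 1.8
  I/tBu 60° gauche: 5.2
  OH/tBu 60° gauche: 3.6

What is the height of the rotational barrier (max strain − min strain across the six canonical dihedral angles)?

24.2 kJ/mol

OH at 0° (eclipsed): F–OH eclipsed, tBu–I eclipsed, H–H eclipsed; 6.6 + 20.2 + 4.1 = 30.9 kJ/mol.
OH at 60° (staggered): F–OH gauche, tBu–OH gauche, tBu–I gauche; 1.8 + 3.6 + 5.2 = 10.6 kJ/mol.
OH at 120° (eclipsed): F–H eclipsed, tBu–OH eclipsed, H–I eclipsed; 5.4 + 15.0 + 7.8 = 28.2 kJ/mol.
OH at 180° (staggered): F–I gauche, tBu–OH gauche; 3.1 + 3.6 = 6.7 kJ/mol.
OH at 240° (eclipsed): F–I eclipsed, tBu–H eclipsed, H–OH eclipsed; 8.8 + 9.8 + 4.8 = 23.4 kJ/mol.
OH at 300° (staggered): F–OH gauche, F–I gauche, tBu–I gauche; 1.8 + 3.1 + 5.2 = 10.1 kJ/mol.
Max at 0° (30.9 kJ/mol), min at 180° (6.7 kJ/mol); barrier = 24.2 kJ/mol.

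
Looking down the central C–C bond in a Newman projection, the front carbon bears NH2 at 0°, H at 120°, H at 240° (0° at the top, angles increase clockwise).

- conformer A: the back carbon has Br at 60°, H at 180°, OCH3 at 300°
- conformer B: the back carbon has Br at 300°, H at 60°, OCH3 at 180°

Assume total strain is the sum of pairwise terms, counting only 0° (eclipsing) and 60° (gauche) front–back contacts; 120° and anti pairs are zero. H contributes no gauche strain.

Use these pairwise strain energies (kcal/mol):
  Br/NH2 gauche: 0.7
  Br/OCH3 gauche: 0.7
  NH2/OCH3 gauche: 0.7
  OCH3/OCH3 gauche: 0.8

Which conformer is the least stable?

A

A (staggered): NH2(0°)/Br(60°) gauche 0.7; NH2(0°)/OCH3(300°) gauche 0.7 → 1.4 kcal/mol.
B (staggered): NH2(0°)/Br(300°) gauche 0.7 → 0.7 kcal/mol.
A has the highest total (1.4 kcal/mol).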